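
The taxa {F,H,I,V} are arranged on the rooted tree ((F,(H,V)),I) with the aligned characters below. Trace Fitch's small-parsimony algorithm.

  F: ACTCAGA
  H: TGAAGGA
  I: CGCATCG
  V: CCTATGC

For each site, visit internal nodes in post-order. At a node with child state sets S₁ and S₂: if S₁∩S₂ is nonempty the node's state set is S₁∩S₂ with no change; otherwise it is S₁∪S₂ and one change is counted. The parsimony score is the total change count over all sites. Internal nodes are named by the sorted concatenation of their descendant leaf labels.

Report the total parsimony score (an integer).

12

[col 0] HV: children H:{T}, V:{C} ∪→ {C,T}; cost 1
[col 0] FHV: children F:{A}, HV:{C,T} ∪→ {A,C,T}; cost 1
[col 0] FHIV: children FHV:{A,C,T}, I:{C} ∩→ {C}; cost 0
[col 1] HV: children H:{G}, V:{C} ∪→ {C,G}; cost 1
[col 1] FHV: children F:{C}, HV:{C,G} ∩→ {C}; cost 0
[col 1] FHIV: children FHV:{C}, I:{G} ∪→ {C,G}; cost 1
[col 2] HV: children H:{A}, V:{T} ∪→ {A,T}; cost 1
[col 2] FHV: children F:{T}, HV:{A,T} ∩→ {T}; cost 0
[col 2] FHIV: children FHV:{T}, I:{C} ∪→ {C,T}; cost 1
[col 3] HV: children H:{A}, V:{A} ∩→ {A}; cost 0
[col 3] FHV: children F:{C}, HV:{A} ∪→ {A,C}; cost 1
[col 3] FHIV: children FHV:{A,C}, I:{A} ∩→ {A}; cost 0
[col 4] HV: children H:{G}, V:{T} ∪→ {G,T}; cost 1
[col 4] FHV: children F:{A}, HV:{G,T} ∪→ {A,G,T}; cost 1
[col 4] FHIV: children FHV:{A,G,T}, I:{T} ∩→ {T}; cost 0
[col 5] HV: children H:{G}, V:{G} ∩→ {G}; cost 0
[col 5] FHV: children F:{G}, HV:{G} ∩→ {G}; cost 0
[col 5] FHIV: children FHV:{G}, I:{C} ∪→ {C,G}; cost 1
[col 6] HV: children H:{A}, V:{C} ∪→ {A,C}; cost 1
[col 6] FHV: children F:{A}, HV:{A,C} ∩→ {A}; cost 0
[col 6] FHIV: children FHV:{A}, I:{G} ∪→ {A,G}; cost 1
per-site changes: [2, 2, 2, 1, 2, 1, 2]; total = 12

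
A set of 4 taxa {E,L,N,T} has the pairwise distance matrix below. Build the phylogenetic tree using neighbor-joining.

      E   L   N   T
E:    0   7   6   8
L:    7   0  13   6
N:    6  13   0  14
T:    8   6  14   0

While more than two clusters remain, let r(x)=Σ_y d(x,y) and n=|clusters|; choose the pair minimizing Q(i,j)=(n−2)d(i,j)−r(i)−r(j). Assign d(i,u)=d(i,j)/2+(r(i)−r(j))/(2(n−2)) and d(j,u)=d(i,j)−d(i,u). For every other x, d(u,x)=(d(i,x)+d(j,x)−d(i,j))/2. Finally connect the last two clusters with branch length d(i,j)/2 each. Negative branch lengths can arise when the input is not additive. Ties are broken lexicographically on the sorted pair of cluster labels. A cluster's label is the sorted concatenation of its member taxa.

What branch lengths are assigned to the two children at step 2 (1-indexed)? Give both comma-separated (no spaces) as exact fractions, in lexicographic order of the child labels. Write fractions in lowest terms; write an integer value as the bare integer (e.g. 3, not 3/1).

9/2,5/2

step 1: merge (E,N) at d=6, Q=-42; branch lengths E→0, N→6; new cluster EN
  updated: d(EN,L)=7, d(EN,T)=8
step 2: merge (EN,L) at d=7, Q=-21; branch lengths EN→9/2, L→5/2; new cluster ELN
  updated: d(ELN,T)=7/2
step 3: merge (ELN,T) at d=7/2; branch lengths ELN→7/4, T→7/4; new cluster ELNT
final tree: (((E:0,N:6):9/2,L:5/2):7/4,T:7/4)
total length: 33/2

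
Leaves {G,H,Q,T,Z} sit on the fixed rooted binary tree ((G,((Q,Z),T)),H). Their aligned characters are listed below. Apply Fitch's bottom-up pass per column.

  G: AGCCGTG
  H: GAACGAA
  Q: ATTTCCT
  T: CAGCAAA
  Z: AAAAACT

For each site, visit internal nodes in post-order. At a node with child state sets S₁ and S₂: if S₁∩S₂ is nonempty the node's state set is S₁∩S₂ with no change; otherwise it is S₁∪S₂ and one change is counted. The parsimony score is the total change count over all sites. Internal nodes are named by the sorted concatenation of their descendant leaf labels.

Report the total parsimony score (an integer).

site 0, node QZ: Q={A} ∩ Z={A} → {A} (+0)
site 0, node QTZ: QZ={A} ∪ T={C} → {A,C} (+1)
site 0, node GQTZ: G={A} ∩ QTZ={A,C} → {A} (+0)
site 0, node GHQTZ: GQTZ={A} ∪ H={G} → {A,G} (+1)
site 1, node QZ: Q={T} ∪ Z={A} → {A,T} (+1)
site 1, node QTZ: QZ={A,T} ∩ T={A} → {A} (+0)
site 1, node GQTZ: G={G} ∪ QTZ={A} → {A,G} (+1)
site 1, node GHQTZ: GQTZ={A,G} ∩ H={A} → {A} (+0)
site 2, node QZ: Q={T} ∪ Z={A} → {A,T} (+1)
site 2, node QTZ: QZ={A,T} ∪ T={G} → {A,G,T} (+1)
site 2, node GQTZ: G={C} ∪ QTZ={A,G,T} → {A,C,G,T} (+1)
site 2, node GHQTZ: GQTZ={A,C,G,T} ∩ H={A} → {A} (+0)
site 3, node QZ: Q={T} ∪ Z={A} → {A,T} (+1)
site 3, node QTZ: QZ={A,T} ∪ T={C} → {A,C,T} (+1)
site 3, node GQTZ: G={C} ∩ QTZ={A,C,T} → {C} (+0)
site 3, node GHQTZ: GQTZ={C} ∩ H={C} → {C} (+0)
site 4, node QZ: Q={C} ∪ Z={A} → {A,C} (+1)
site 4, node QTZ: QZ={A,C} ∩ T={A} → {A} (+0)
site 4, node GQTZ: G={G} ∪ QTZ={A} → {A,G} (+1)
site 4, node GHQTZ: GQTZ={A,G} ∩ H={G} → {G} (+0)
site 5, node QZ: Q={C} ∩ Z={C} → {C} (+0)
site 5, node QTZ: QZ={C} ∪ T={A} → {A,C} (+1)
site 5, node GQTZ: G={T} ∪ QTZ={A,C} → {A,C,T} (+1)
site 5, node GHQTZ: GQTZ={A,C,T} ∩ H={A} → {A} (+0)
site 6, node QZ: Q={T} ∩ Z={T} → {T} (+0)
site 6, node QTZ: QZ={T} ∪ T={A} → {A,T} (+1)
site 6, node GQTZ: G={G} ∪ QTZ={A,T} → {A,G,T} (+1)
site 6, node GHQTZ: GQTZ={A,G,T} ∩ H={A} → {A} (+0)
per-site changes: [2, 2, 3, 2, 2, 2, 2]; total = 15

15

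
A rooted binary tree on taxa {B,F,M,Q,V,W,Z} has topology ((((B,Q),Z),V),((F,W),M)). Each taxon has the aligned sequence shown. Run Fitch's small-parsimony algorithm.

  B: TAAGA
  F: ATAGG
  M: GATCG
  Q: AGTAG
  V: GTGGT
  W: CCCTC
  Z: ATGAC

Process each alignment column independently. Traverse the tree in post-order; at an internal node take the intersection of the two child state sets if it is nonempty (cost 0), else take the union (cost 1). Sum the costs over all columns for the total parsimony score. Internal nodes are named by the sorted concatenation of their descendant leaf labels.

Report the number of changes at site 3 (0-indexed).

4

site 0, node BQ: B={T} ∪ Q={A} → {A,T} (+1)
site 0, node BQZ: BQ={A,T} ∩ Z={A} → {A} (+0)
site 0, node BQVZ: BQZ={A} ∪ V={G} → {A,G} (+1)
site 0, node FW: F={A} ∪ W={C} → {A,C} (+1)
site 0, node FMW: FW={A,C} ∪ M={G} → {A,C,G} (+1)
site 0, node BFMQVWZ: BQVZ={A,G} ∩ FMW={A,C,G} → {A,G} (+0)
site 1, node BQ: B={A} ∪ Q={G} → {A,G} (+1)
site 1, node BQZ: BQ={A,G} ∪ Z={T} → {A,G,T} (+1)
site 1, node BQVZ: BQZ={A,G,T} ∩ V={T} → {T} (+0)
site 1, node FW: F={T} ∪ W={C} → {C,T} (+1)
site 1, node FMW: FW={C,T} ∪ M={A} → {A,C,T} (+1)
site 1, node BFMQVWZ: BQVZ={T} ∩ FMW={A,C,T} → {T} (+0)
site 2, node BQ: B={A} ∪ Q={T} → {A,T} (+1)
site 2, node BQZ: BQ={A,T} ∪ Z={G} → {A,G,T} (+1)
site 2, node BQVZ: BQZ={A,G,T} ∩ V={G} → {G} (+0)
site 2, node FW: F={A} ∪ W={C} → {A,C} (+1)
site 2, node FMW: FW={A,C} ∪ M={T} → {A,C,T} (+1)
site 2, node BFMQVWZ: BQVZ={G} ∪ FMW={A,C,T} → {A,C,G,T} (+1)
site 3, node BQ: B={G} ∪ Q={A} → {A,G} (+1)
site 3, node BQZ: BQ={A,G} ∩ Z={A} → {A} (+0)
site 3, node BQVZ: BQZ={A} ∪ V={G} → {A,G} (+1)
site 3, node FW: F={G} ∪ W={T} → {G,T} (+1)
site 3, node FMW: FW={G,T} ∪ M={C} → {C,G,T} (+1)
site 3, node BFMQVWZ: BQVZ={A,G} ∩ FMW={C,G,T} → {G} (+0)
site 4, node BQ: B={A} ∪ Q={G} → {A,G} (+1)
site 4, node BQZ: BQ={A,G} ∪ Z={C} → {A,C,G} (+1)
site 4, node BQVZ: BQZ={A,C,G} ∪ V={T} → {A,C,G,T} (+1)
site 4, node FW: F={G} ∪ W={C} → {C,G} (+1)
site 4, node FMW: FW={C,G} ∩ M={G} → {G} (+0)
site 4, node BFMQVWZ: BQVZ={A,C,G,T} ∩ FMW={G} → {G} (+0)
per-site changes: [4, 4, 5, 4, 4]; total = 21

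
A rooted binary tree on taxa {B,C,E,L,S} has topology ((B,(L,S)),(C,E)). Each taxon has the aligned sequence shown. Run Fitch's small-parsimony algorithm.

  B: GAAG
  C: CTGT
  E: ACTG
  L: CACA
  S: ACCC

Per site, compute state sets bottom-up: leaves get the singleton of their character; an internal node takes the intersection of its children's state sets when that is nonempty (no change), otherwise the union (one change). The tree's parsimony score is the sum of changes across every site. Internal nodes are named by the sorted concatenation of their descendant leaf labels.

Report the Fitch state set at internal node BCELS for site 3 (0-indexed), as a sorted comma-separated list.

[col 0] LS: children L:{C}, S:{A} ∪→ {A,C}; cost 1
[col 0] BLS: children B:{G}, LS:{A,C} ∪→ {A,C,G}; cost 1
[col 0] CE: children C:{C}, E:{A} ∪→ {A,C}; cost 1
[col 0] BCELS: children BLS:{A,C,G}, CE:{A,C} ∩→ {A,C}; cost 0
[col 1] LS: children L:{A}, S:{C} ∪→ {A,C}; cost 1
[col 1] BLS: children B:{A}, LS:{A,C} ∩→ {A}; cost 0
[col 1] CE: children C:{T}, E:{C} ∪→ {C,T}; cost 1
[col 1] BCELS: children BLS:{A}, CE:{C,T} ∪→ {A,C,T}; cost 1
[col 2] LS: children L:{C}, S:{C} ∩→ {C}; cost 0
[col 2] BLS: children B:{A}, LS:{C} ∪→ {A,C}; cost 1
[col 2] CE: children C:{G}, E:{T} ∪→ {G,T}; cost 1
[col 2] BCELS: children BLS:{A,C}, CE:{G,T} ∪→ {A,C,G,T}; cost 1
[col 3] LS: children L:{A}, S:{C} ∪→ {A,C}; cost 1
[col 3] BLS: children B:{G}, LS:{A,C} ∪→ {A,C,G}; cost 1
[col 3] CE: children C:{T}, E:{G} ∪→ {G,T}; cost 1
[col 3] BCELS: children BLS:{A,C,G}, CE:{G,T} ∩→ {G}; cost 0
per-site changes: [3, 3, 3, 3]; total = 12

G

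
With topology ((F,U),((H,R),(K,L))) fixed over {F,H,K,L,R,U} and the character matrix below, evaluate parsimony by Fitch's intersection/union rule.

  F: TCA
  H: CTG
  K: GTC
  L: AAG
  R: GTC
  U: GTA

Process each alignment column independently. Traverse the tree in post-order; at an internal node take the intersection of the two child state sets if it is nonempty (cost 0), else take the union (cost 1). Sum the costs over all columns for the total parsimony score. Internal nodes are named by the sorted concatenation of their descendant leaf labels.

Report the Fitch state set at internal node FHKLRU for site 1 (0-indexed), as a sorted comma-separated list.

FU@0: {T} ∪ {G} = {G,T} (union, +1)
HR@0: {C} ∪ {G} = {C,G} (union, +1)
KL@0: {G} ∪ {A} = {A,G} (union, +1)
HKLR@0: {C,G} ∩ {A,G} = {G} (intersection, +0)
FHKLRU@0: {G,T} ∩ {G} = {G} (intersection, +0)
FU@1: {C} ∪ {T} = {C,T} (union, +1)
HR@1: {T} ∩ {T} = {T} (intersection, +0)
KL@1: {T} ∪ {A} = {A,T} (union, +1)
HKLR@1: {T} ∩ {A,T} = {T} (intersection, +0)
FHKLRU@1: {C,T} ∩ {T} = {T} (intersection, +0)
FU@2: {A} ∩ {A} = {A} (intersection, +0)
HR@2: {G} ∪ {C} = {C,G} (union, +1)
KL@2: {C} ∪ {G} = {C,G} (union, +1)
HKLR@2: {C,G} ∩ {C,G} = {C,G} (intersection, +0)
FHKLRU@2: {A} ∪ {C,G} = {A,C,G} (union, +1)
per-site changes: [3, 2, 3]; total = 8

T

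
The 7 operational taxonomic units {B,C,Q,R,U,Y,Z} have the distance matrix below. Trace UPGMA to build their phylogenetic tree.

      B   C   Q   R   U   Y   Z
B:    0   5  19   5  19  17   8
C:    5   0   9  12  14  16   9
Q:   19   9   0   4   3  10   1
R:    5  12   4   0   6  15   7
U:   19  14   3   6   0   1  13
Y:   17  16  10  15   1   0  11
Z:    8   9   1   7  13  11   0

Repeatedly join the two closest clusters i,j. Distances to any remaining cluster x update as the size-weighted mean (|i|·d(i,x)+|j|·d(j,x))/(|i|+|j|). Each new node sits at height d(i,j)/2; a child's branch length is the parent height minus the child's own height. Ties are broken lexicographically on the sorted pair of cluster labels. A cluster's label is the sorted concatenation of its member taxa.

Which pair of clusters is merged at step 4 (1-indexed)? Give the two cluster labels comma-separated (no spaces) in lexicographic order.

QZ,R

step 1: merge (Q,Z) at d=1; branch lengths Q→1/2, Z→1/2; new cluster QZ
  updated: d(B,QZ)=27/2, d(C,QZ)=9, d(QZ,R)=11/2, d(QZ,U)=8, d(QZ,Y)=21/2
step 2: merge (U,Y) at d=1; branch lengths U→1/2, Y→1/2; new cluster UY
  updated: d(B,UY)=18, d(C,UY)=15, d(QZ,UY)=37/4, d(R,UY)=21/2
step 3: merge (B,C) at d=5; branch lengths B→5/2, C→5/2; new cluster BC
  updated: d(BC,QZ)=45/4, d(BC,R)=17/2, d(BC,UY)=33/2
step 4: merge (QZ,R) at d=11/2; branch lengths QZ→9/4, R→11/4; new cluster QRZ
  updated: d(BC,QRZ)=31/3, d(QRZ,UY)=29/3
step 5: merge (QRZ,UY) at d=29/3; branch lengths QRZ→25/12, UY→13/3; new cluster QRUYZ
  updated: d(BC,QRUYZ)=64/5
step 6: merge (BC,QRUYZ) at d=64/5; branch lengths BC→39/10, QRUYZ→47/30; new cluster BCQRUYZ
final tree: ((B:5/2,C:5/2):39/10,(((Q:1/2,Z:1/2):9/4,R:11/4):25/12,(U:1/2,Y:1/2):13/3):47/30)
total length: 1433/60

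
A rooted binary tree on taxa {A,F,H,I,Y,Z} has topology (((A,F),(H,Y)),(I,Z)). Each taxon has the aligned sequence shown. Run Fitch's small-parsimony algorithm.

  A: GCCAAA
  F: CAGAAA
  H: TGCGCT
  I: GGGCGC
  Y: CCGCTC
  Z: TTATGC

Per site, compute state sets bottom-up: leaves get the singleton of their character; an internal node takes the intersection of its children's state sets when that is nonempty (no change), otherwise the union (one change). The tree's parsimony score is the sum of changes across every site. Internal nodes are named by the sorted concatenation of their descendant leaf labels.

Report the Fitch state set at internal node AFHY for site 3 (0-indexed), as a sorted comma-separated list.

A,C,G

[col 0] AF: children A:{G}, F:{C} ∪→ {C,G}; cost 1
[col 0] HY: children H:{T}, Y:{C} ∪→ {C,T}; cost 1
[col 0] AFHY: children AF:{C,G}, HY:{C,T} ∩→ {C}; cost 0
[col 0] IZ: children I:{G}, Z:{T} ∪→ {G,T}; cost 1
[col 0] AFHIYZ: children AFHY:{C}, IZ:{G,T} ∪→ {C,G,T}; cost 1
[col 1] AF: children A:{C}, F:{A} ∪→ {A,C}; cost 1
[col 1] HY: children H:{G}, Y:{C} ∪→ {C,G}; cost 1
[col 1] AFHY: children AF:{A,C}, HY:{C,G} ∩→ {C}; cost 0
[col 1] IZ: children I:{G}, Z:{T} ∪→ {G,T}; cost 1
[col 1] AFHIYZ: children AFHY:{C}, IZ:{G,T} ∪→ {C,G,T}; cost 1
[col 2] AF: children A:{C}, F:{G} ∪→ {C,G}; cost 1
[col 2] HY: children H:{C}, Y:{G} ∪→ {C,G}; cost 1
[col 2] AFHY: children AF:{C,G}, HY:{C,G} ∩→ {C,G}; cost 0
[col 2] IZ: children I:{G}, Z:{A} ∪→ {A,G}; cost 1
[col 2] AFHIYZ: children AFHY:{C,G}, IZ:{A,G} ∩→ {G}; cost 0
[col 3] AF: children A:{A}, F:{A} ∩→ {A}; cost 0
[col 3] HY: children H:{G}, Y:{C} ∪→ {C,G}; cost 1
[col 3] AFHY: children AF:{A}, HY:{C,G} ∪→ {A,C,G}; cost 1
[col 3] IZ: children I:{C}, Z:{T} ∪→ {C,T}; cost 1
[col 3] AFHIYZ: children AFHY:{A,C,G}, IZ:{C,T} ∩→ {C}; cost 0
[col 4] AF: children A:{A}, F:{A} ∩→ {A}; cost 0
[col 4] HY: children H:{C}, Y:{T} ∪→ {C,T}; cost 1
[col 4] AFHY: children AF:{A}, HY:{C,T} ∪→ {A,C,T}; cost 1
[col 4] IZ: children I:{G}, Z:{G} ∩→ {G}; cost 0
[col 4] AFHIYZ: children AFHY:{A,C,T}, IZ:{G} ∪→ {A,C,G,T}; cost 1
[col 5] AF: children A:{A}, F:{A} ∩→ {A}; cost 0
[col 5] HY: children H:{T}, Y:{C} ∪→ {C,T}; cost 1
[col 5] AFHY: children AF:{A}, HY:{C,T} ∪→ {A,C,T}; cost 1
[col 5] IZ: children I:{C}, Z:{C} ∩→ {C}; cost 0
[col 5] AFHIYZ: children AFHY:{A,C,T}, IZ:{C} ∩→ {C}; cost 0
per-site changes: [4, 4, 3, 3, 3, 2]; total = 19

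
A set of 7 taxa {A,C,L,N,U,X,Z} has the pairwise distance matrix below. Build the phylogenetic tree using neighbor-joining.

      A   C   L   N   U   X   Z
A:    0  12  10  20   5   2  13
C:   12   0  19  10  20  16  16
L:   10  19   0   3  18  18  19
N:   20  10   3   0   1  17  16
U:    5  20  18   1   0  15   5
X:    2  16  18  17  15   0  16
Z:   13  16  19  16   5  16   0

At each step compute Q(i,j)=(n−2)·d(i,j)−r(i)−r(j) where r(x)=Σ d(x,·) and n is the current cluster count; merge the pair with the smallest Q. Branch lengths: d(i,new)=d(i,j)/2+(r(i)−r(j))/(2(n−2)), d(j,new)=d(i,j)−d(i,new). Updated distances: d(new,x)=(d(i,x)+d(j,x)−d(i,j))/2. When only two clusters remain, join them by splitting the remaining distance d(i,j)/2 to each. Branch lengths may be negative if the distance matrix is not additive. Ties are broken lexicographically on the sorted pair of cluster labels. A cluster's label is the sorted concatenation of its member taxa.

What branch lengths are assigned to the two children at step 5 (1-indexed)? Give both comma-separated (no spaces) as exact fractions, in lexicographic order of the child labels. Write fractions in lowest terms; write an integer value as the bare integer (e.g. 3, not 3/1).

33/16,125/16

1. join L+N (d=3, Q=-139) ⇒ LN; edges |L|=7/2, |N|=-1/2
  updated: d(A,LN)=27/2, d(C,LN)=13, d(LN,U)=8, d(LN,X)=16, d(LN,Z)=16
2. join A+X (d=2, Q=-205/2) ⇒ AX; edges |A|=-23/16, |X|=55/16
  updated: d(AX,C)=13, d(AX,LN)=55/4, d(AX,U)=9, d(AX,Z)=27/2
3. join U+Z (d=5, Q=-155/2) ⇒ UZ; edges |U|=13/12, |Z|=47/12
  updated: d(AX,UZ)=35/4, d(C,UZ)=31/2, d(LN,UZ)=19/2
4. join AX+UZ (d=35/4, Q=-207/4) ⇒ AUXZ; edges |AX|=77/16, |UZ|=63/16
  updated: d(AUXZ,C)=79/8, d(AUXZ,LN)=29/4
5. join AUXZ+C (d=79/8, Q=-241/8) ⇒ ACUXZ; edges |AUXZ|=33/16, |C|=125/16
  updated: d(ACUXZ,LN)=83/16
6. join ACUXZ+LN (d=83/16) ⇒ ACLNUXZ; edges |ACUXZ|=83/32, |LN|=83/32
final tree: ((((A:-23/16,X:55/16):77/16,(U:13/12,Z:47/12):63/16):33/16,C:125/16):83/32,(L:7/2,N:-1/2):83/32)
total length: 541/16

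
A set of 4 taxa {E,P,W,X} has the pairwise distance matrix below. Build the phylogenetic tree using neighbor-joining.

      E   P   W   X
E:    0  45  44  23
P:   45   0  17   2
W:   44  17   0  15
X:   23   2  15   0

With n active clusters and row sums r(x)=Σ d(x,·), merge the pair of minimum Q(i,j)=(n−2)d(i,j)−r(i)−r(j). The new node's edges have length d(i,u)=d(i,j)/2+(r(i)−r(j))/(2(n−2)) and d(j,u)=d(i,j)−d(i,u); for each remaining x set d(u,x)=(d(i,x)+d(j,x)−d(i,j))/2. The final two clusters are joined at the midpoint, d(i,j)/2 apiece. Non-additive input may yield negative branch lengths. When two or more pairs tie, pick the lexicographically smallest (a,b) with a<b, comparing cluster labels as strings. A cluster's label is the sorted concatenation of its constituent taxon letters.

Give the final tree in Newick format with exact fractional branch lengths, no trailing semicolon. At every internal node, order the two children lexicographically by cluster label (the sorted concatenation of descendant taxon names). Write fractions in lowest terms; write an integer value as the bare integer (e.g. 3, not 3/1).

(((E:59/2,X:-13/2):13/2,P:11/2):23/4,W:23/4)

iteration 1: select E,X (d=23, Q=-106); attach at lengths (59/2, -13/2); label the merged cluster EX
  updated: d(EX,P)=12, d(EX,W)=18
iteration 2: select EX,P (d=12, Q=-47); attach at lengths (13/2, 11/2); label the merged cluster EPX
  updated: d(EPX,W)=23/2
iteration 3: select EPX,W (d=23/2); attach at lengths (23/4, 23/4); label the merged cluster EPWX
final tree: (((E:59/2,X:-13/2):13/2,P:11/2):23/4,W:23/4)
total length: 93/2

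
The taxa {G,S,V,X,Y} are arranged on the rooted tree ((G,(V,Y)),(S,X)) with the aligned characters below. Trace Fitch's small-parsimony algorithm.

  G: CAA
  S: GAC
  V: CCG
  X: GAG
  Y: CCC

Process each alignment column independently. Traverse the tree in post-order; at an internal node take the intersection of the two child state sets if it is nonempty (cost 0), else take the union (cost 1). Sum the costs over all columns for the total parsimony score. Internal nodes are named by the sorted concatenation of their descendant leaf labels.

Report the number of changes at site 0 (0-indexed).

[col 0] VY: children V:{C}, Y:{C} ∩→ {C}; cost 0
[col 0] GVY: children G:{C}, VY:{C} ∩→ {C}; cost 0
[col 0] SX: children S:{G}, X:{G} ∩→ {G}; cost 0
[col 0] GSVXY: children GVY:{C}, SX:{G} ∪→ {C,G}; cost 1
[col 1] VY: children V:{C}, Y:{C} ∩→ {C}; cost 0
[col 1] GVY: children G:{A}, VY:{C} ∪→ {A,C}; cost 1
[col 1] SX: children S:{A}, X:{A} ∩→ {A}; cost 0
[col 1] GSVXY: children GVY:{A,C}, SX:{A} ∩→ {A}; cost 0
[col 2] VY: children V:{G}, Y:{C} ∪→ {C,G}; cost 1
[col 2] GVY: children G:{A}, VY:{C,G} ∪→ {A,C,G}; cost 1
[col 2] SX: children S:{C}, X:{G} ∪→ {C,G}; cost 1
[col 2] GSVXY: children GVY:{A,C,G}, SX:{C,G} ∩→ {C,G}; cost 0
per-site changes: [1, 1, 3]; total = 5

1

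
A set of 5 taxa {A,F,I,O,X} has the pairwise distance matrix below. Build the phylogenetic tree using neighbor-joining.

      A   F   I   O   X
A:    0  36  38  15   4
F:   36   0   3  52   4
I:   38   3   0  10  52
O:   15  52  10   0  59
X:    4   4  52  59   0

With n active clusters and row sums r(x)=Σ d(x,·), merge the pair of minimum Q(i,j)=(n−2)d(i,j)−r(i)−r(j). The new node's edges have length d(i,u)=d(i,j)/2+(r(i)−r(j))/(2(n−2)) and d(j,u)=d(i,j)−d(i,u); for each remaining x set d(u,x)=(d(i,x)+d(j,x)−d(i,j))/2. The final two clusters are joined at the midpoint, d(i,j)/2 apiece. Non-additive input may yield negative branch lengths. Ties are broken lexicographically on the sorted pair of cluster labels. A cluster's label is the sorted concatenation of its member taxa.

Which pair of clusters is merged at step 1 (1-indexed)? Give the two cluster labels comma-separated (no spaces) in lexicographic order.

iteration 1: select I,O (d=10, Q=-209); attach at lengths (-1/2, 21/2); label the merged cluster IO
  updated: d(A,IO)=43/2, d(F,IO)=45/2, d(IO,X)=101/2
iteration 2: select A,IO (d=43/2, Q=-113); attach at lengths (5/2, 19); label the merged cluster AIO
  updated: d(AIO,F)=37/2, d(AIO,X)=33/2
iteration 3: select AIO,F (d=37/2, Q=-39); attach at lengths (31/2, 3); label the merged cluster AFIO
  updated: d(AFIO,X)=1
iteration 4: select AFIO,X (d=1); attach at lengths (1/2, 1/2); label the merged cluster AFIOX
final tree: (((A:5/2,(I:-1/2,O:21/2):19):31/2,F:3):1/2,X:1/2)
total length: 51

I,O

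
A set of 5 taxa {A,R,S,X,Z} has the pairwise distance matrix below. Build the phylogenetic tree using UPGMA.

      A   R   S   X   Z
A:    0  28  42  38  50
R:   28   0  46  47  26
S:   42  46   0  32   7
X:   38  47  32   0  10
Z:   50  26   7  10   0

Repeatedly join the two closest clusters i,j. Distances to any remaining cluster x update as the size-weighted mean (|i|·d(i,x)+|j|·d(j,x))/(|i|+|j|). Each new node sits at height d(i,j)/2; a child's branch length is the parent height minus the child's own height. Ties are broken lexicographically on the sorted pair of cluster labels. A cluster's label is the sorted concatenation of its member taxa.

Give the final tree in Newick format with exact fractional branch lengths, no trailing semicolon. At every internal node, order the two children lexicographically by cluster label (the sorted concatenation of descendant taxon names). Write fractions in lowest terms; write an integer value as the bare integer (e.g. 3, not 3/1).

iteration 1: select S,Z (d=7); attach at lengths (7/2, 7/2); label the merged cluster SZ
  updated: d(A,SZ)=46, d(R,SZ)=36, d(SZ,X)=21
iteration 2: select SZ,X (d=21); attach at lengths (7, 21/2); label the merged cluster SXZ
  updated: d(A,SXZ)=130/3, d(R,SXZ)=119/3
iteration 3: select A,R (d=28); attach at lengths (14, 14); label the merged cluster AR
  updated: d(AR,SXZ)=83/2
iteration 4: select AR,SXZ (d=83/2); attach at lengths (27/4, 41/4); label the merged cluster ARSXZ
final tree: ((A:14,R:14):27/4,((S:7/2,Z:7/2):7,X:21/2):41/4)
total length: 139/2

((A:14,R:14):27/4,((S:7/2,Z:7/2):7,X:21/2):41/4)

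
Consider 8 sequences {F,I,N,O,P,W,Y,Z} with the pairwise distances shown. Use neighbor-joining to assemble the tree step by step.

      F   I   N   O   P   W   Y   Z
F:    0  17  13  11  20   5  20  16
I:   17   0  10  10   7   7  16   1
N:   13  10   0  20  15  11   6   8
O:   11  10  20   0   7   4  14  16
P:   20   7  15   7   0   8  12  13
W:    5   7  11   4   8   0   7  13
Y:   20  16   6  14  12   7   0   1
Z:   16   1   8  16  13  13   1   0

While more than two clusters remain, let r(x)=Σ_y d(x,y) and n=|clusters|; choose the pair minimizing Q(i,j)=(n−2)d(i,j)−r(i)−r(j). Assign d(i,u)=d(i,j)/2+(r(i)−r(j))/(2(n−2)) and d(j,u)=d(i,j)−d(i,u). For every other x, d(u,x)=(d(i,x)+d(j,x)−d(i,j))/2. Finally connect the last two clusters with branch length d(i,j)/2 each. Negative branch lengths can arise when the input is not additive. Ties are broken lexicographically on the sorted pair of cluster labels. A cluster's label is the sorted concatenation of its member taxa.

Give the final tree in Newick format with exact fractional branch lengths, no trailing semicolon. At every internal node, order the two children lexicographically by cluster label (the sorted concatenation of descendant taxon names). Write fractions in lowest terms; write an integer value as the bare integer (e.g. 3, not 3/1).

1. join Y+Z (d=1, Q=-138) ⇒ YZ; edges |Y|=7/6, |Z|=-1/6
  updated: d(F,YZ)=35/2, d(I,YZ)=8, d(N,YZ)=13/2, d(O,YZ)=29/2, d(P,YZ)=12, d(W,YZ)=19/2
2. join N+YZ (d=13/2, Q=-111) ⇒ NYZ; edges |N|=4, |YZ|=5/2
  updated: d(F,NYZ)=12, d(I,NYZ)=23/4, d(NYZ,O)=14, d(NYZ,P)=41/4, d(NYZ,W)=7
3. join F+W (d=5, Q=-76) ⇒ FW; edges |F|=27/4, |W|=-7/4
  updated: d(FW,I)=19/2, d(FW,NYZ)=7, d(FW,O)=5, d(FW,P)=23/2
4. join FW+O (d=5, Q=-54) ⇒ FOW; edges |FW|=2, |O|=3
  updated: d(FOW,I)=29/4, d(FOW,NYZ)=8, d(FOW,P)=27/4
5. join FOW+P (d=27/4, Q=-65/2) ⇒ FOPW; edges |FOW|=23/8, |P|=31/8
  updated: d(FOPW,I)=15/4, d(FOPW,NYZ)=23/4
6. join FOPW+I (d=15/4, Q=-61/4) ⇒ FIOPW; edges |FOPW|=15/8, |I|=15/8
  updated: d(FIOPW,NYZ)=31/8
7. join FIOPW+NYZ (d=31/8) ⇒ FINOPWYZ; edges |FIOPW|=31/16, |NYZ|=31/16
final tree: (((((F:27/4,W:-7/4):2,O:3):23/8,P:31/8):15/8,I:15/8):31/16,(N:4,(Y:7/6,Z:-1/6):5/2):31/16)
total length: 255/8

(((((F:27/4,W:-7/4):2,O:3):23/8,P:31/8):15/8,I:15/8):31/16,(N:4,(Y:7/6,Z:-1/6):5/2):31/16)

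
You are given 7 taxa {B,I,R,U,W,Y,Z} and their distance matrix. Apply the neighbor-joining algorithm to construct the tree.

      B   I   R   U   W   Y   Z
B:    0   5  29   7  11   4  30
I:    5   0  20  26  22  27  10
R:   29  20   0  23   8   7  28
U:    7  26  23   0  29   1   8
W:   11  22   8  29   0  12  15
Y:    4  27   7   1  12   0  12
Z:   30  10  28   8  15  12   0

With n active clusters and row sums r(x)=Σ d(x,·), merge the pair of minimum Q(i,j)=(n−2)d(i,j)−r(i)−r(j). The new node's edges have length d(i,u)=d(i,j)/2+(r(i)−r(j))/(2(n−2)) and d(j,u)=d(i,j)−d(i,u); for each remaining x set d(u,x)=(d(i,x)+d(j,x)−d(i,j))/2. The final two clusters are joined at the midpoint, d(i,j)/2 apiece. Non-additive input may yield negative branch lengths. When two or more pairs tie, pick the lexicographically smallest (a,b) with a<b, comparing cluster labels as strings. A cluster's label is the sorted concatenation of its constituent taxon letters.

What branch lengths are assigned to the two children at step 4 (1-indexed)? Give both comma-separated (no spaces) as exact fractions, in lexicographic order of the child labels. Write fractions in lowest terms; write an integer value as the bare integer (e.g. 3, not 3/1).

iteration 1: select R,W (d=8, Q=-172); attach at lengths (29/5, 11/5); label the merged cluster RW
  updated: d(B,RW)=16, d(I,RW)=17, d(RW,U)=22, d(RW,Y)=11/2, d(RW,Z)=35/2
iteration 2: select B,I (d=5, Q=-127); attach at lengths (-3/8, 43/8); label the merged cluster BI
  updated: d(BI,RW)=14, d(BI,U)=14, d(BI,Y)=13, d(BI,Z)=35/2
iteration 3: select U,Z (d=8, Q=-76); attach at lengths (7/3, 17/3); label the merged cluster UZ
  updated: d(BI,UZ)=47/4, d(RW,UZ)=63/4, d(UZ,Y)=5/2
iteration 4: select BI,RW (d=14, Q=-46); attach at lengths (63/8, 49/8); label the merged cluster BIRW
  updated: d(BIRW,UZ)=27/4, d(BIRW,Y)=9/4
iteration 5: select BIRW,UZ (d=27/4, Q=-23/2); attach at lengths (13/4, 7/2); label the merged cluster BIRUWZ
  updated: d(BIRUWZ,Y)=-1
iteration 6: select BIRUWZ,Y (d=-1); attach at lengths (-1/2, -1/2); label the merged cluster BIRUWYZ
final tree: ((((B:-3/8,I:43/8):63/8,(R:29/5,W:11/5):49/8):13/4,(U:7/3,Z:17/3):7/2):-1/2,Y:-1/2)
total length: 163/4

63/8,49/8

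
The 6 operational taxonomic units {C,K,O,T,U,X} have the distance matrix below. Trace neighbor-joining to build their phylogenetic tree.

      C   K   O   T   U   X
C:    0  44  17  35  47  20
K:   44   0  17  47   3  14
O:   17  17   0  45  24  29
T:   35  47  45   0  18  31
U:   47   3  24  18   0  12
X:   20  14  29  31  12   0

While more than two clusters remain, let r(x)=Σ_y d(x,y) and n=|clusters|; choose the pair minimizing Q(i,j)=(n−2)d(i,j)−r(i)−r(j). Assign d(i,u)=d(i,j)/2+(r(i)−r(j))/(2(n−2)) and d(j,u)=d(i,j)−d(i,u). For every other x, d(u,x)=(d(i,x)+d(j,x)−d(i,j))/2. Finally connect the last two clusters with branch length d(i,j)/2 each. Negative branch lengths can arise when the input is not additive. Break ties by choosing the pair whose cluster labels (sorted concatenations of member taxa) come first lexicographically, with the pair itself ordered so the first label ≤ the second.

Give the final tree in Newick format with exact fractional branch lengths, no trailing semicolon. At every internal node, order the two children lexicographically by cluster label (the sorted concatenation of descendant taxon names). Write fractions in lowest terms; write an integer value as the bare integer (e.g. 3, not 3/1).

((((C:99/8,O:37/8):10,T:43/2):15/4,(K:35/6,U:-17/6):15/2):2,X:2)

iteration 1: select C,O (d=17, Q=-227); attach at lengths (99/8, 37/8); label the merged cluster CO
  updated: d(CO,K)=22, d(CO,T)=63/2, d(CO,U)=27, d(CO,X)=16
iteration 2: select K,U (d=3, Q=-137); attach at lengths (35/6, -17/6); label the merged cluster KU
  updated: d(CO,KU)=23, d(KU,T)=31, d(KU,X)=23/2
iteration 3: select CO,T (d=63/2, Q=-101); attach at lengths (10, 43/2); label the merged cluster COT
  updated: d(COT,KU)=45/4, d(COT,X)=31/4
iteration 4: select COT,KU (d=45/4, Q=-61/2); attach at lengths (15/4, 15/2); label the merged cluster CKOTU
  updated: d(CKOTU,X)=4
iteration 5: select CKOTU,X (d=4); attach at lengths (2, 2); label the merged cluster CKOTUX
final tree: ((((C:99/8,O:37/8):10,T:43/2):15/4,(K:35/6,U:-17/6):15/2):2,X:2)
total length: 267/4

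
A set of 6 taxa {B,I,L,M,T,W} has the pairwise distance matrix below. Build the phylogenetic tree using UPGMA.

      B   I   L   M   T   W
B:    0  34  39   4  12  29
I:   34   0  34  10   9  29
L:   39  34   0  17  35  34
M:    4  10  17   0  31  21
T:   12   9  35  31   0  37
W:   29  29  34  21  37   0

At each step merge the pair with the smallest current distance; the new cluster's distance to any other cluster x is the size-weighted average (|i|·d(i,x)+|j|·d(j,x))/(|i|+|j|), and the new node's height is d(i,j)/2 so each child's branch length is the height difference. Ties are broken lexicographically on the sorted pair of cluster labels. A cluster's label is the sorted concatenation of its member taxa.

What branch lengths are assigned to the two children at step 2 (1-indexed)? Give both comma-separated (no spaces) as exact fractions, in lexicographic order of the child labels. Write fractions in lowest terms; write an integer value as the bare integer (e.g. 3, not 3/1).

9/2,9/2

iteration 1: select B,M (d=4); attach at lengths (2, 2); label the merged cluster BM
  updated: d(BM,I)=22, d(BM,L)=28, d(BM,T)=43/2, d(BM,W)=25
iteration 2: select I,T (d=9); attach at lengths (9/2, 9/2); label the merged cluster IT
  updated: d(BM,IT)=87/4, d(IT,L)=69/2, d(IT,W)=33
iteration 3: select BM,IT (d=87/4); attach at lengths (71/8, 51/8); label the merged cluster BIMT
  updated: d(BIMT,L)=125/4, d(BIMT,W)=29
iteration 4: select BIMT,W (d=29); attach at lengths (29/8, 29/2); label the merged cluster BIMTW
  updated: d(BIMTW,L)=159/5
iteration 5: select BIMTW,L (d=159/5); attach at lengths (7/5, 159/10); label the merged cluster BILMTW
final tree: ((((B:2,M:2):71/8,(I:9/2,T:9/2):51/8):29/8,W:29/2):7/5,L:159/10)
total length: 2547/40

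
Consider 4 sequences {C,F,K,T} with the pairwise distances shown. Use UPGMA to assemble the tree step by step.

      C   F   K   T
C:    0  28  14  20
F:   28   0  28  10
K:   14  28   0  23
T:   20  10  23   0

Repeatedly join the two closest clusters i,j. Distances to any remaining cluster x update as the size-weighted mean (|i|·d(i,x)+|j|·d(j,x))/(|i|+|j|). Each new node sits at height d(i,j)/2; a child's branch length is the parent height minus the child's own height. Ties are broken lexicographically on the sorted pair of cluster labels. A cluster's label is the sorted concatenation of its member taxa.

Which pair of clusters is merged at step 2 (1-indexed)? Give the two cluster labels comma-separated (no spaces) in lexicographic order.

C,K

iteration 1: select F,T (d=10); attach at lengths (5, 5); label the merged cluster FT
  updated: d(C,FT)=24, d(FT,K)=51/2
iteration 2: select C,K (d=14); attach at lengths (7, 7); label the merged cluster CK
  updated: d(CK,FT)=99/4
iteration 3: select CK,FT (d=99/4); attach at lengths (43/8, 59/8); label the merged cluster CFKT
final tree: ((C:7,K:7):43/8,(F:5,T:5):59/8)
total length: 147/4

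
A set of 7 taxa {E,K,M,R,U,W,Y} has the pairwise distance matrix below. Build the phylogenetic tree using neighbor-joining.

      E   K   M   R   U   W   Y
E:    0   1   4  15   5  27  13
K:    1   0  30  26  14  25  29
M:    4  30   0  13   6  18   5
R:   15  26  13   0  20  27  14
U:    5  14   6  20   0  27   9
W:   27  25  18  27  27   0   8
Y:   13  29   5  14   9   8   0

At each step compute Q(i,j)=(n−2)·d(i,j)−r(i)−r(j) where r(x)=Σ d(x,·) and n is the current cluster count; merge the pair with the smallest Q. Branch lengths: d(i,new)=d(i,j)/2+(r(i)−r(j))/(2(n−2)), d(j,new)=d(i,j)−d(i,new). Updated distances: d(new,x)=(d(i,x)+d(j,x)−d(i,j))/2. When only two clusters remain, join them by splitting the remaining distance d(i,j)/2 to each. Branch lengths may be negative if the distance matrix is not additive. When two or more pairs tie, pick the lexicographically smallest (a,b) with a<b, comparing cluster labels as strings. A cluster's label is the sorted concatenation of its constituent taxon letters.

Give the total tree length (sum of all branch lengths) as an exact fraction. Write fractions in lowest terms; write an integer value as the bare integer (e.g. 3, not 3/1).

step 1: merge (E,K) at d=1, Q=-185; branch lengths E→-11/2, K→13/2; new cluster EK
  updated: d(EK,M)=33/2, d(EK,R)=20, d(EK,U)=9, d(EK,W)=51/2, d(EK,Y)=41/2
step 2: merge (W,Y) at d=8, Q=-130; branch lengths W→81/8, Y→-17/8; new cluster WY
  updated: d(EK,WY)=19, d(M,WY)=15/2, d(R,WY)=33/2, d(U,WY)=14
step 3: merge (EK,U) at d=9, Q=-173/2; branch lengths EK→85/12, U→23/12; new cluster EKU
  updated: d(EKU,M)=27/4, d(EKU,R)=31/2, d(EKU,WY)=12
step 4: merge (EKU,R) at d=31/2, Q=-193/4; branch lengths EKU→81/16, R→167/16; new cluster EKRU
  updated: d(EKRU,M)=17/8, d(EKRU,WY)=13/2
step 5: merge (EKRU,M) at d=17/8, Q=-129/8; branch lengths EKRU→9/16, M→25/16; new cluster EKMRU
  updated: d(EKMRU,WY)=95/16
step 6: merge (EKMRU,WY) at d=95/16; branch lengths EKMRU→95/32, WY→95/32; new cluster EKMRUWY
final tree: (((((E:-11/2,K:13/2):85/12,U:23/12):81/16,R:167/16):9/16,M:25/16):95/32,(W:81/8,Y:-17/8):95/32)
total length: 665/16

665/16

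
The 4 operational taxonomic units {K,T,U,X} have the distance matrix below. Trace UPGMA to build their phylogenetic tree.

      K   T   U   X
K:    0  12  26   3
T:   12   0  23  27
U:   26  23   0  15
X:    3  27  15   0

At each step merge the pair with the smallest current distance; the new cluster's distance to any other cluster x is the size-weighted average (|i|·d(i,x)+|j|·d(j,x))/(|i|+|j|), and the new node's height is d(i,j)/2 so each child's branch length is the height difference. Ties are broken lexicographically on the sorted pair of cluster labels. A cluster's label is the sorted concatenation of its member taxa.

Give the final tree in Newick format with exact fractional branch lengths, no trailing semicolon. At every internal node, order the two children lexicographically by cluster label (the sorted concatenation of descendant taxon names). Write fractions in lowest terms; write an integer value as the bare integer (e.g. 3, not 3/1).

(((K:3/2,X:3/2):33/4,T:39/4):11/12,U:32/3)

step 1: merge (K,X) at d=3; branch lengths K→3/2, X→3/2; new cluster KX
  updated: d(KX,T)=39/2, d(KX,U)=41/2
step 2: merge (KX,T) at d=39/2; branch lengths KX→33/4, T→39/4; new cluster KTX
  updated: d(KTX,U)=64/3
step 3: merge (KTX,U) at d=64/3; branch lengths KTX→11/12, U→32/3; new cluster KTUX
final tree: (((K:3/2,X:3/2):33/4,T:39/4):11/12,U:32/3)
total length: 391/12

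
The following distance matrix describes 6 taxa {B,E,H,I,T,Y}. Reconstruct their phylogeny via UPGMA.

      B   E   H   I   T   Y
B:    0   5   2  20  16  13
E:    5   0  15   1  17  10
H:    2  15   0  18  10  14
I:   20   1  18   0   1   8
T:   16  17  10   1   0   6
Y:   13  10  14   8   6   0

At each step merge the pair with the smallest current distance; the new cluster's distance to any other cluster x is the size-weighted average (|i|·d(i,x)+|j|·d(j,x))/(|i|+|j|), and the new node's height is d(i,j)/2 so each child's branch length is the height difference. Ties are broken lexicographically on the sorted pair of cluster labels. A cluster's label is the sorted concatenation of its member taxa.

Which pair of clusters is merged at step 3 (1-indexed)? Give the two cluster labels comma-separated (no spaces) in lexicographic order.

T,Y

1. join E+I (d=1) ⇒ EI; edges |E|=1/2, |I|=1/2
  updated: d(B,EI)=25/2, d(EI,H)=33/2, d(EI,T)=9, d(EI,Y)=9
2. join B+H (d=2) ⇒ BH; edges |B|=1, |H|=1
  updated: d(BH,EI)=29/2, d(BH,T)=13, d(BH,Y)=27/2
3. join T+Y (d=6) ⇒ TY; edges |T|=3, |Y|=3
  updated: d(BH,TY)=53/4, d(EI,TY)=9
4. join EI+TY (d=9) ⇒ EITY; edges |EI|=4, |TY|=3/2
  updated: d(BH,EITY)=111/8
5. join BH+EITY (d=111/8) ⇒ BEHITY; edges |BH|=95/16, |EITY|=39/16
final tree: ((B:1,H:1):95/16,((E:1/2,I:1/2):4,(T:3,Y:3):3/2):39/16)
total length: 183/8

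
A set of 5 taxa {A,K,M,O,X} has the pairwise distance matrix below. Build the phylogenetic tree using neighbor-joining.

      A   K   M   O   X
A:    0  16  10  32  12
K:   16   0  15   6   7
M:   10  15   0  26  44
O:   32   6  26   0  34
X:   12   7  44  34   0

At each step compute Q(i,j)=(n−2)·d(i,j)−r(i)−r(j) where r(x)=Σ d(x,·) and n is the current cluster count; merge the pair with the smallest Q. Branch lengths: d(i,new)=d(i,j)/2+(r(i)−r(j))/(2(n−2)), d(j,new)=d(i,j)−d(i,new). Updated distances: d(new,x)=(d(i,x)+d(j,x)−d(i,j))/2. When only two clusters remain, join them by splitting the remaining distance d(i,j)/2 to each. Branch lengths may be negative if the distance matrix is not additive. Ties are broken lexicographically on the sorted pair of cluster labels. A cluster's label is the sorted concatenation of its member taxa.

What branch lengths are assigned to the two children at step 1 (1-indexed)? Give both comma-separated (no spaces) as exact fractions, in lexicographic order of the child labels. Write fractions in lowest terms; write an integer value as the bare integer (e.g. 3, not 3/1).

iteration 1: select A,M (d=10, Q=-135); attach at lengths (5/6, 55/6); label the merged cluster AM
  updated: d(AM,K)=21/2, d(AM,O)=24, d(AM,X)=23
iteration 2: select AM,X (d=23, Q=-151/2); attach at lengths (79/8, 105/8); label the merged cluster AMX
  updated: d(AMX,K)=-11/4, d(AMX,O)=35/2
iteration 3: select AMX,K (d=-11/4, Q=-83/4); attach at lengths (35/8, -57/8); label the merged cluster AKMX
  updated: d(AKMX,O)=105/8
iteration 4: select AKMX,O (d=105/8); attach at lengths (105/16, 105/16); label the merged cluster AKMOX
final tree: ((((A:5/6,M:55/6):79/8,X:105/8):35/8,K:-57/8):105/16,O:105/16)
total length: 347/8

5/6,55/6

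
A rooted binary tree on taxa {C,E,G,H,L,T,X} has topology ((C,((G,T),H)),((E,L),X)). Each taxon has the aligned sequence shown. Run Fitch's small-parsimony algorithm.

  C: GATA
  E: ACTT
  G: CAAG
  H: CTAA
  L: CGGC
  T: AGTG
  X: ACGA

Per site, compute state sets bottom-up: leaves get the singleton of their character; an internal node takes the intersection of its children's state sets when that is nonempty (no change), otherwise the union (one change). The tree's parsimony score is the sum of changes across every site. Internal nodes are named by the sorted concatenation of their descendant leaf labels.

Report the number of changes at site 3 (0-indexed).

site 0, node GT: G={C} ∪ T={A} → {A,C} (+1)
site 0, node GHT: GT={A,C} ∩ H={C} → {C} (+0)
site 0, node CGHT: C={G} ∪ GHT={C} → {C,G} (+1)
site 0, node EL: E={A} ∪ L={C} → {A,C} (+1)
site 0, node ELX: EL={A,C} ∩ X={A} → {A} (+0)
site 0, node CEGHLTX: CGHT={C,G} ∪ ELX={A} → {A,C,G} (+1)
site 1, node GT: G={A} ∪ T={G} → {A,G} (+1)
site 1, node GHT: GT={A,G} ∪ H={T} → {A,G,T} (+1)
site 1, node CGHT: C={A} ∩ GHT={A,G,T} → {A} (+0)
site 1, node EL: E={C} ∪ L={G} → {C,G} (+1)
site 1, node ELX: EL={C,G} ∩ X={C} → {C} (+0)
site 1, node CEGHLTX: CGHT={A} ∪ ELX={C} → {A,C} (+1)
site 2, node GT: G={A} ∪ T={T} → {A,T} (+1)
site 2, node GHT: GT={A,T} ∩ H={A} → {A} (+0)
site 2, node CGHT: C={T} ∪ GHT={A} → {A,T} (+1)
site 2, node EL: E={T} ∪ L={G} → {G,T} (+1)
site 2, node ELX: EL={G,T} ∩ X={G} → {G} (+0)
site 2, node CEGHLTX: CGHT={A,T} ∪ ELX={G} → {A,G,T} (+1)
site 3, node GT: G={G} ∩ T={G} → {G} (+0)
site 3, node GHT: GT={G} ∪ H={A} → {A,G} (+1)
site 3, node CGHT: C={A} ∩ GHT={A,G} → {A} (+0)
site 3, node EL: E={T} ∪ L={C} → {C,T} (+1)
site 3, node ELX: EL={C,T} ∪ X={A} → {A,C,T} (+1)
site 3, node CEGHLTX: CGHT={A} ∩ ELX={A,C,T} → {A} (+0)
per-site changes: [4, 4, 4, 3]; total = 15

3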